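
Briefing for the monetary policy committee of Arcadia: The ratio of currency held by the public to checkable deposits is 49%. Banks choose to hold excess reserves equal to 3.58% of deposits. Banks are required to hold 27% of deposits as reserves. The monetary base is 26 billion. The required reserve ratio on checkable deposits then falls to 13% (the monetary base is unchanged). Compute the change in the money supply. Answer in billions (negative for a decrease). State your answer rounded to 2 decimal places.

Initially m₁ = (1 + 0.49) / (0.27 + 0.0358 + 0.49) ≈ 1.87233, so M₁ = 1.87233 × 26 ≈ 48.6806 billion.
After the change m₂ = (1 + 0.49) / (0.13 + 0.0358 + 0.49) ≈ 2.27203, so M₂ = 2.27203 × 26 ≈ 59.0728 billion.
ΔM = M₂ − M₁ = 59.0728 − 48.6806 = 10.3922 billion.

10.39 billion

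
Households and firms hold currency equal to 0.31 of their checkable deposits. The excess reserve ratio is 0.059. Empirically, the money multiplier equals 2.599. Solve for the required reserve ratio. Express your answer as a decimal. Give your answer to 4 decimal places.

0.1350

Using m = 2.599. Since m = (1 + c)/(c + rr + e), the denominator satisfies c + rr + e = (1 + c)/m = (1 + 0.31) / 2.599 ≈ 0.504040.
With c = 0.31 and e = 0.059, the required reserve ratio is 0.504040 − 0.31 − 0.059 = 0.13504.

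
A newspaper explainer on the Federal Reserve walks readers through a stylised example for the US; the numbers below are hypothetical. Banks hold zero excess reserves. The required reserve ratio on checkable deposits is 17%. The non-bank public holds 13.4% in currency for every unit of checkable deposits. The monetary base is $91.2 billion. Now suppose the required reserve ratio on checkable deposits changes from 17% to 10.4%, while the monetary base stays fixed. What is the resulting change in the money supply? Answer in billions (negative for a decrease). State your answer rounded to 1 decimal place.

$94.3 billion

Initially m₁ = (1 + 0.134) / (0.17 + 0.134) ≈ 3.7303, so M₁ = 3.7303 × 91.2 ≈ 340.2034 billion.
After the change m₂ = (1 + 0.134) / (0.104 + 0.134) ≈ 4.7647, so M₂ = 4.7647 × 91.2 ≈ 434.5406 billion.
ΔM = M₂ − M₁ = 434.5406 − 340.2034 = 94.3372 billion.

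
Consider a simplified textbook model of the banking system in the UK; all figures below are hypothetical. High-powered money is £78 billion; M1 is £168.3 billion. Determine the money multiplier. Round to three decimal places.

The money multiplier is m = M / MB = 168.3 / 78 ≈ 2.15769.

2.158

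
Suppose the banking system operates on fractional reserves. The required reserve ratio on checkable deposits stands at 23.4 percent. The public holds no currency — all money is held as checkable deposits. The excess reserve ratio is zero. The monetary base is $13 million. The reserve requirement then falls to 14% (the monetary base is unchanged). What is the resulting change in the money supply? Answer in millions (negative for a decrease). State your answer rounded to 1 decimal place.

$37.3 million

Initially m₁ = 1 / (0.234) ≈ 4.2735, so M₁ = 4.2735 × 13 = 55.5555 million.
After the change m₂ = 1 / (0.14) ≈ 7.1429, so M₂ = 7.1429 × 13 = 92.8577 million.
ΔM = M₂ − M₁ = 92.8577 − 55.5555 = 37.3022 million.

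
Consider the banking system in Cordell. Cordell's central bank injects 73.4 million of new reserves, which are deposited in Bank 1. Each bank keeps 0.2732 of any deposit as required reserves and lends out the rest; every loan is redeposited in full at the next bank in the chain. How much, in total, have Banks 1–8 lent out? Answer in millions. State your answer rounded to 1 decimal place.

Bank i lends (1 − rr)^i of the original deposit: Bank 1 lends 73.4·0.7268 ≈ 53.3471, Bank 2 lends 73.4·0.7268² ≈ 38.7727, and so on.
Summing a geometric series: total = 73.4·[0.7268·(1 − 0.7268^8) / (1 − 0.7268)] ≈ 180.0639 million.

180.1 million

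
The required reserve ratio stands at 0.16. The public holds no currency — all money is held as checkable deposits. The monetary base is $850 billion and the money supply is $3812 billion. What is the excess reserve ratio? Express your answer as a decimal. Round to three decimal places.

0.063

Using m = M/MB = 3812/850 ≈ 4.484706. Since m = (1 + c)/(c + rr + e), the denominator satisfies c + rr + e = (1 + c)/m = (1 + 0) / 4.484706 ≈ 0.222980.
With c = 0 and rr = 0.16, the excess reserve ratio is 0.222980 − 0 − 0.16 = 0.06298.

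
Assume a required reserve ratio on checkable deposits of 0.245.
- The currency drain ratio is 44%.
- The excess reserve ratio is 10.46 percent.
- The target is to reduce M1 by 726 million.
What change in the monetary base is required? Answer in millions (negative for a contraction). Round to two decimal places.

The money multiplier is m = (1 + c) / (rr + e + c) = (1 + 0.44) / (0.245 + 0.1046 + 0.44) ≈ 1.823708.
ΔMB = ΔM / m = (−726) / 1.823708 ≈ -398.09 million.

-398.09 million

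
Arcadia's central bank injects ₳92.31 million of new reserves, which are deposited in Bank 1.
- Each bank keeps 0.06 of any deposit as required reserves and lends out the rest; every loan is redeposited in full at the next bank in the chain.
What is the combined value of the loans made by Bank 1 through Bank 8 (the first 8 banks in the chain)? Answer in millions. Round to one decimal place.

Bank i lends (1 − rr)^i of the original deposit: Bank 1 lends 92.31·0.9400 = 86.7714, Bank 2 lends 92.31·0.9400² ≈ 81.5651, and so on.
Summing a geometric series: total = 92.31·[0.9400·(1 − 0.9400^8) / (1 − 0.9400)] ≈ 564.6375 million.

₳564.6 million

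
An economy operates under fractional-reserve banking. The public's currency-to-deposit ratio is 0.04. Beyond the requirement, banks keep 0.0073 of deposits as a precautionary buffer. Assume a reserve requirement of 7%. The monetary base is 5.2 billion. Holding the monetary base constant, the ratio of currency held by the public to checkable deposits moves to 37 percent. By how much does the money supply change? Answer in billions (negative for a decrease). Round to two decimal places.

Initially m₁ = (1 + 0.04) / (0.07 + 0.0073 + 0.04) ≈ 8.8662, so M₁ = 8.8662 × 5.2 ≈ 46.1042 billion.
After the change m₂ = (1 + 0.37) / (0.07 + 0.0073 + 0.37) ≈ 3.0628, so M₂ = 3.0628 × 5.2 ≈ 15.9266 billion.
ΔM = M₂ − M₁ = 15.9266 − 46.1042 = -30.1776 billion.

-30.18 billion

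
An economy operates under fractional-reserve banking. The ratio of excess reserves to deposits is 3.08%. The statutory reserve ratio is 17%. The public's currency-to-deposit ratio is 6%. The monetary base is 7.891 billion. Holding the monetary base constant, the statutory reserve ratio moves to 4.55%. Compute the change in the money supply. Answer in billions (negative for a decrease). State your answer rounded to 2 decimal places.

29.30 billion

Initially m₁ = (1 + 0.06) / (0.17 + 0.0308 + 0.06) ≈ 4.0644, so M₁ = 4.0644 × 7.891 ≈ 32.0722 billion.
After the change m₂ = (1 + 0.06) / (0.0455 + 0.0308 + 0.06) ≈ 7.7770, so M₂ = 7.7770 × 7.891 ≈ 61.3683 billion.
ΔM = M₂ − M₁ = 61.3683 − 32.0722 = 29.2961 billion.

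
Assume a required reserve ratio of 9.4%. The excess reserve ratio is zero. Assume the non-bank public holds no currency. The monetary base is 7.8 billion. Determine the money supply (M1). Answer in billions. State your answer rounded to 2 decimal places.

82.98 billion

With no currency drain or excess reserves, the money multiplier is m = 1/rr = 1/0.094 ≈ 10.6383.
Money supply M = m × MB = 10.6383 × 7.8 ≈ 82.9787 billion.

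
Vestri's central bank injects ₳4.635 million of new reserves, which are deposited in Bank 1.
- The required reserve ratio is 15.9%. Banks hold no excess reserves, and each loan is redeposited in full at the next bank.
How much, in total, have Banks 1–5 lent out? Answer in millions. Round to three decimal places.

Bank i lends (1 − rr)^i of the original deposit: Bank 1 lends 4.635·0.8410 ≈ 3.8980, Bank 2 lends 4.635·0.8410² ≈ 3.2782, and so on.
Summing a geometric series: total = 4.635·[0.8410·(1 − 0.8410^5) / (1 − 0.8410)] ≈ 14.2019 million.

₳14.202 million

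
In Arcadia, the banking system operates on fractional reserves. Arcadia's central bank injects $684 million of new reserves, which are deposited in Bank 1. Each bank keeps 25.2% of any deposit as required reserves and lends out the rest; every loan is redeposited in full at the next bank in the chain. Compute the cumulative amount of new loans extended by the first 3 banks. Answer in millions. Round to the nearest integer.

Bank i lends (1 − rr)^i of the original deposit: Bank 1 lends 684·0.7480 = 511.6320, Bank 2 lends 684·0.7480² ≈ 382.7007, and so on.
Summing a geometric series: total = 684·[0.7480·(1 − 0.7480^3) / (1 − 0.7480)] ≈ 1180.5929 million.

$1181 million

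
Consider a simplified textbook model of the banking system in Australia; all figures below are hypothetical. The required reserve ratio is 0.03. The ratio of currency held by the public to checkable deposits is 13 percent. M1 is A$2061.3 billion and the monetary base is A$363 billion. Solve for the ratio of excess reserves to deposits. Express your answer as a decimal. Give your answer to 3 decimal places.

Using m = M/MB = 2061.3/363 ≈ 5.678512. Since m = (1 + c)/(c + rr + e), the denominator satisfies c + rr + e = (1 + c)/m = (1 + 0.13) / 5.678512 ≈ 0.198996.
With c = 0.13 and rr = 0.03, the ratio of excess reserves to deposits is 0.198996 − 0.13 − 0.03 = 0.038996.

0.039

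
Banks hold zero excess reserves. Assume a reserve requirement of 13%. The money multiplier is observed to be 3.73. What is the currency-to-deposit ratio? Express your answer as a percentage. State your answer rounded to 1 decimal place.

Using m = 3.73. From m = (1 + c)/(c + rr + e), rearranging gives 1 + c = m·(c + rr + e), so c·(1 − m) = m·(rr + e) − 1.
Hence c = [m·(rr + e) − 1]/(1 − m) = [3.73 × (0.13 + 0) − 1] / (1 − 3.73) ≈ 0.188681.

18.9%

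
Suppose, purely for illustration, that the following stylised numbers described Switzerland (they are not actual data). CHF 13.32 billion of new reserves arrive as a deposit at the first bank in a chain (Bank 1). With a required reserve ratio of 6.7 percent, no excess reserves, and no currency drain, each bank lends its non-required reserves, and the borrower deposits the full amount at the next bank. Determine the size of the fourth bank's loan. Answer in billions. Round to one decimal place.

CHF 10.1 billion

Each bank lends a fraction (1 − rr) = 0.9330 of the deposit it receives, so Bank 4 receives 13.32·0.9330^3 and lends 13.32·0.9330^4 ≈ 10.0932 billion.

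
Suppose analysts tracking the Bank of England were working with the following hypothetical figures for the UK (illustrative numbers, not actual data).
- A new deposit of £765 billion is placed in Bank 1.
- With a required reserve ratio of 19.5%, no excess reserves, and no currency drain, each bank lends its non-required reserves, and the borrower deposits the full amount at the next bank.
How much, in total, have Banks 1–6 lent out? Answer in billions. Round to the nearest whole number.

Bank i lends (1 − rr)^i of the original deposit: Bank 1 lends 765·0.8050 = 615.8250, Bank 2 lends 765·0.8050² ≈ 495.7391, and so on.
Summing a geometric series: total = 765·[0.8050·(1 − 0.8050^6) / (1 − 0.8050)] ≈ 2298.6717 billion.

£2299 billion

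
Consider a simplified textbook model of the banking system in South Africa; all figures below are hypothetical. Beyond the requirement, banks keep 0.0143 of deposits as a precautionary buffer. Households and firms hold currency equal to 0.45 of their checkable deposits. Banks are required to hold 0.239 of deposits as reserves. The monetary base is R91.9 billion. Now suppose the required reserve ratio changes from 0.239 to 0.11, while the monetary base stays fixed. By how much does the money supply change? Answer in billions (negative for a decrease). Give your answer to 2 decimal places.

Initially m₁ = (1 + 0.45) / (0.239 + 0.0143 + 0.45) ≈ 2.06171, so M₁ = 2.06171 × 91.9 ≈ 189.4711 billion.
After the change m₂ = (1 + 0.45) / (0.11 + 0.0143 + 0.45) ≈ 2.52481, so M₂ = 2.52481 × 91.9 ≈ 232.03 billion.
ΔM = M₂ − M₁ = 232.03 − 189.4711 = 42.5589 billion.

R42.56 billion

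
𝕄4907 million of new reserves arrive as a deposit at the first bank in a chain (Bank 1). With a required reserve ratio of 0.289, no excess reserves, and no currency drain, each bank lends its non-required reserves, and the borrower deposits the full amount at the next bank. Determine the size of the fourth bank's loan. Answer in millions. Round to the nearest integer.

𝕄1254 million

Each bank lends a fraction (1 − rr) = 0.7110 of the deposit it receives, so Bank 4 receives 4907·0.7110^3 and lends 4907·0.7110^4 ≈ 1253.9911 million.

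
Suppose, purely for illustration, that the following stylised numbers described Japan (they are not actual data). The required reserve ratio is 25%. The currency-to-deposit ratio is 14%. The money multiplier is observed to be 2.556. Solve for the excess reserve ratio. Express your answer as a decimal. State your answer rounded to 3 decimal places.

0.056

Using m = 2.556. Since m = (1 + c)/(c + rr + e), the denominator satisfies c + rr + e = (1 + c)/m = (1 + 0.14) / 2.556 ≈ 0.446009.
With c = 0.14 and rr = 0.25, the excess reserve ratio is 0.446009 − 0.14 − 0.25 = 0.056009.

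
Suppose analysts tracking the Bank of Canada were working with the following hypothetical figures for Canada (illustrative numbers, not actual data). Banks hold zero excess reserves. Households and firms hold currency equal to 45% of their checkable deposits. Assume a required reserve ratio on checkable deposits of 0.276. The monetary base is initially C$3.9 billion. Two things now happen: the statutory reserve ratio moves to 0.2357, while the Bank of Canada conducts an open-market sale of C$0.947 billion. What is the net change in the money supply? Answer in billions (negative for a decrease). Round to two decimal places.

Before: m₁ = (1 + 0.45) / (0.276 + 0.45) ≈ 1.9972, MB₁ = 3.9, so M₁ = 1.9972 × 3.9 ≈ 7.7891 billion.
After: m₂ = (1 + 0.45) / (0.2357 + 0.45) ≈ 2.1146, MB₂ = 3.9 − 0.947 = 2.953, so M₂ = 2.1146 × 2.953 ≈ 6.2444 billion.
ΔM = M₂ − M₁ = 6.2444 − 7.7891 = -1.5447 billion.

-1.54 billion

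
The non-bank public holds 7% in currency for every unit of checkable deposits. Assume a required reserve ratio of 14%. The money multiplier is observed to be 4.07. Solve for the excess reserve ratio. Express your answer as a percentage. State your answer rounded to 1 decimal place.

Using m = 4.07. Since m = (1 + c)/(c + rr + e), the denominator satisfies c + rr + e = (1 + c)/m = (1 + 0.07) / 4.07 ≈ 0.262899.
With c = 0.07 and rr = 0.14, the excess reserve ratio is 0.262899 − 0.07 − 0.14 = 0.052899.

5.3%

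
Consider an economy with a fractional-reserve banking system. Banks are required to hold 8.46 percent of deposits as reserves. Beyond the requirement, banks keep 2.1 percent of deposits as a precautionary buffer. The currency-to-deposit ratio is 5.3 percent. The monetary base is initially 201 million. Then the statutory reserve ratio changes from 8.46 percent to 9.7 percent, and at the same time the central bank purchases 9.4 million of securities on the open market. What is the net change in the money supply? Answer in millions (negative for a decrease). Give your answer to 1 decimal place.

Before: m₁ = (1 + 0.053) / (0.0846 + 0.021 + 0.053) ≈ 6.63934, MB₁ = 201, so M₁ = 6.63934 × 201 ≈ 1334.5073 million.
After: m₂ = (1 + 0.053) / (0.097 + 0.021 + 0.053) ≈ 6.15789, MB₂ = 201 + 9.4 = 210.4, so M₂ = 6.15789 × 210.4 ≈ 1295.6201 million.
ΔM = M₂ − M₁ = 1295.6201 − 1334.5073 = -38.8872 million.

-38.9 million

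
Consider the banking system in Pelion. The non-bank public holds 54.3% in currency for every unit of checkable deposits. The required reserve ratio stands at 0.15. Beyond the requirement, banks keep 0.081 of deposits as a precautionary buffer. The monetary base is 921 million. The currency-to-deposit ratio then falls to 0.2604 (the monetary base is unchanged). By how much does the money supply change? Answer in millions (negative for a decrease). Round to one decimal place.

526.2 million

Initially m₁ = (1 + 0.543) / (0.15 + 0.081 + 0.543) ≈ 1.99354, so M₁ = 1.99354 × 921 ≈ 1836.0503 million.
After the change m₂ = (1 + 0.2604) / (0.15 + 0.081 + 0.2604) ≈ 2.56492, so M₂ = 2.56492 × 921 ≈ 2362.2913 million.
ΔM = M₂ − M₁ = 2362.2913 − 1836.0503 = 526.241 million.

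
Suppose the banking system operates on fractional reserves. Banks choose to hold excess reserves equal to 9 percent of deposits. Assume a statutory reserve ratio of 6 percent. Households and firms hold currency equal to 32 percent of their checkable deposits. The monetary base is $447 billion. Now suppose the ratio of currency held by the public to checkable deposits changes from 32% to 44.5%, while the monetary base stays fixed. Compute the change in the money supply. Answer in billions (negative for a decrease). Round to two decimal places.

-169.83 billion

Initially m₁ = (1 + 0.32) / (0.06 + 0.09 + 0.32) ≈ 2.808511, so M₁ = 2.808511 × 447 ≈ 1255.4044 billion.
After the change m₂ = (1 + 0.445) / (0.06 + 0.09 + 0.445) ≈ 2.428571, so M₂ = 2.428571 × 447 ≈ 1085.5712 billion.
ΔM = M₂ − M₁ = 1085.5712 − 1255.4044 = -169.8332 billion.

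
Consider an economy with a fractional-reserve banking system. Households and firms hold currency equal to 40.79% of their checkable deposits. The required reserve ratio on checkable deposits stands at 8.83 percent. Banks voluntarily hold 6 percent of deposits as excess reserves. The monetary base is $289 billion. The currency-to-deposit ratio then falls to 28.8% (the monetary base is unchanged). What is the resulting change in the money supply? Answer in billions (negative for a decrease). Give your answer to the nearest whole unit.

$122 billion

Initially m₁ = (1 + 0.4079) / (0.0883 + 0.06 + 0.4079) ≈ 2.5313, so M₁ = 2.5313 × 289 = 731.5457 billion.
After the change m₂ = (1 + 0.288) / (0.0883 + 0.06 + 0.288) ≈ 2.9521, so M₂ = 2.9521 × 289 = 853.1569 billion.
ΔM = M₂ − M₁ = 853.1569 − 731.5457 = 121.6112 billion.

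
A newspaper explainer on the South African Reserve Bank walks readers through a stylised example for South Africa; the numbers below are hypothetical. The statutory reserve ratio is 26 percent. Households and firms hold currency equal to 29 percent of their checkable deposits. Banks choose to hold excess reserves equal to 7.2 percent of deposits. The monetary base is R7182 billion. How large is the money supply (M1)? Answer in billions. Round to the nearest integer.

The money multiplier is m = (1 + c) / (rr + e + c) = (1 + 0.29) / (0.26 + 0.072 + 0.29) ≈ 2.07395.
So M = m × MB = 2.07395 × 7182 = 14895.1089 billion.

R14895 billion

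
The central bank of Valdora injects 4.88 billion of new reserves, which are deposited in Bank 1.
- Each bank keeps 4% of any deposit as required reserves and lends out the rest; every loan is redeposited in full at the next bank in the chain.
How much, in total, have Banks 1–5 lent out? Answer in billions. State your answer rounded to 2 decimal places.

21.62 billion

Bank i lends (1 − rr)^i of the original deposit: Bank 1 lends 4.88·0.9600 = 4.6848, Bank 2 lends 4.88·0.9600² ≈ 4.4974, and so on.
Summing a geometric series: total = 4.88·[0.9600·(1 − 0.9600^5) / (1 − 0.9600)] ≈ 21.6235 billion.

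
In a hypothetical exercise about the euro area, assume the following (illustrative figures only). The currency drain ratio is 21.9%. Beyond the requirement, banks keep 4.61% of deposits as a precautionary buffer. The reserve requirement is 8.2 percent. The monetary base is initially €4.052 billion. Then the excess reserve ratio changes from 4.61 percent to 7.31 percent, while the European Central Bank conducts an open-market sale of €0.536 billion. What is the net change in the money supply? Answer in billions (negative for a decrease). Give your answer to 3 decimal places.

Before: m₁ = (1 + 0.219) / (0.082 + 0.0461 + 0.219) ≈ 3.51196, MB₁ = 4.052, so M₁ = 3.51196 × 4.052 ≈ 14.2305 billion.
After: m₂ = (1 + 0.219) / (0.082 + 0.0731 + 0.219) ≈ 3.25849, MB₂ = 4.052 − 0.536 = 3.516, so M₂ = 3.25849 × 3.516 ≈ 11.4569 billion.
ΔM = M₂ − M₁ = 11.4569 − 14.2305 = -2.7736 billion.

-2.774 billion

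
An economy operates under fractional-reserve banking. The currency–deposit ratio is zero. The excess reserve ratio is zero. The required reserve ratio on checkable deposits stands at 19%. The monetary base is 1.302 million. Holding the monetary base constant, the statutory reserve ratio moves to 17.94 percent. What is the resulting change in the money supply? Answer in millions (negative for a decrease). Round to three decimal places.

Initially m₁ = 1 / (0.19) ≈ 5.26316, so M₁ = 5.26316 × 1.302 ≈ 6.8526 million.
After the change m₂ = 1 / (0.1794) ≈ 5.57414, so M₂ = 5.57414 × 1.302 ≈ 7.2575 million.
ΔM = M₂ − M₁ = 7.2575 − 6.8526 = 0.4049 million.

0.405 million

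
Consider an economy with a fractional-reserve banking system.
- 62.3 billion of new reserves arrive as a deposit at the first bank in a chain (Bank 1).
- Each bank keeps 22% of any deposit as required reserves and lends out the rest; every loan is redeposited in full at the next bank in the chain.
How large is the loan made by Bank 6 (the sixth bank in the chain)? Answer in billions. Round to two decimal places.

Each bank lends a fraction (1 − rr) = 0.7800 of the deposit it receives, so Bank 6 receives 62.3·0.7800^5 and lends 62.3·0.7800^6 ≈ 14.0299 billion.

14.03 billion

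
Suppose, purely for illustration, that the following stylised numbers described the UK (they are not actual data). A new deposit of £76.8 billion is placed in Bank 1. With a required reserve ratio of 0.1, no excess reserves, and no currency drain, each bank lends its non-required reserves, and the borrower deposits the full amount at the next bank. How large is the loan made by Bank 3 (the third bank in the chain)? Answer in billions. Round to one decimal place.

£56.0 billion

Each bank lends a fraction (1 − rr) = 0.9000 of the deposit it receives, so Bank 3 receives 76.8·0.9000^2 and lends 76.8·0.9000^3 = 55.9872 billion.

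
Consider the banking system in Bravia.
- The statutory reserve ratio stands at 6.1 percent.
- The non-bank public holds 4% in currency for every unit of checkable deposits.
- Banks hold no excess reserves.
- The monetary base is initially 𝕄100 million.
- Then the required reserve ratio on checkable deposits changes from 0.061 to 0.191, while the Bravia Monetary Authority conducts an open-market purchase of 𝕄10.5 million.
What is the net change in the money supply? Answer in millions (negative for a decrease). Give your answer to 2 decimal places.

Before: m₁ = (1 + 0.04) / (0.061 + 0.04) ≈ 10.297030, MB₁ = 100, so M₁ = 10.297030 × 100 = 1029.703 million.
After: m₂ = (1 + 0.04) / (0.191 + 0.04) ≈ 4.502165, MB₂ = 100 + 10.5 = 110.5, so M₂ = 4.502165 × 110.5 ≈ 497.4892 million.
ΔM = M₂ − M₁ = 497.4892 − 1029.703 = -532.2138 million.

-532.21 million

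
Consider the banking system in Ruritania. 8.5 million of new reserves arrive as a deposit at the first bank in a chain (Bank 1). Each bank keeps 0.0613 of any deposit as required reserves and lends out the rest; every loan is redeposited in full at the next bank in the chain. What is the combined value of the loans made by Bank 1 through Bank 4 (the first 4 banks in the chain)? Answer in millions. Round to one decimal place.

29.1 million

Bank i lends (1 − rr)^i of the original deposit: Bank 1 lends 8.5·0.9387 ≈ 7.9790, Bank 2 lends 8.5·0.9387² ≈ 7.4898, and so on.
Summing a geometric series: total = 8.5·[0.9387·(1 − 0.9387^4) / (1 − 0.9387)] ≈ 29.0992 million.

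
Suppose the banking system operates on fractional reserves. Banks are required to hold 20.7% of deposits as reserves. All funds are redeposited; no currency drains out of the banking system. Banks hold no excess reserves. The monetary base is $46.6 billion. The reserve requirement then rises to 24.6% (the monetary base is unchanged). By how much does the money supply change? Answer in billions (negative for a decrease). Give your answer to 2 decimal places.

Initially m₁ = 1 / (0.207) ≈ 4.83092, so M₁ = 4.83092 × 46.6 ≈ 225.1209 billion.
After the change m₂ = 1 / (0.246) ≈ 4.06504, so M₂ = 4.06504 × 46.6 ≈ 189.4309 billion.
ΔM = M₂ − M₁ = 189.4309 − 225.1209 = -35.69 billion.

-35.69 billion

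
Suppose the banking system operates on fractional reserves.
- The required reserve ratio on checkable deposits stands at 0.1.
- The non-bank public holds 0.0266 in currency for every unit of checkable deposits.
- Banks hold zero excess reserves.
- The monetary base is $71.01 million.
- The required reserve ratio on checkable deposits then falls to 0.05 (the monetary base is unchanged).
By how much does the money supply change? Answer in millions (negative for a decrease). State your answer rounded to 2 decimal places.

$375.86 million

Initially m₁ = (1 + 0.0266) / (0.1 + 0.0266) ≈ 8.10900, so M₁ = 8.10900 × 71.01 ≈ 575.8201 million.
After the change m₂ = (1 + 0.0266) / (0.05 + 0.0266) ≈ 13.40209, so M₂ = 13.40209 × 71.01 ≈ 951.6824 million.
ΔM = M₂ − M₁ = 951.6824 − 575.8201 = 375.8623 million.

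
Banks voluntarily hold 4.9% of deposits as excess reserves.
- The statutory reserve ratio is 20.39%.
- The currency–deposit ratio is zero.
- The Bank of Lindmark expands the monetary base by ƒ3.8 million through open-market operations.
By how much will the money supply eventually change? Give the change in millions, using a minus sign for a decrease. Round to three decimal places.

The money multiplier is m = 1 / (rr + e) = 1 / (0.2039 + 0.049) ≈ 3.95413.
The purchase adds 3.8 million of base, so ΔM = m × ΔMB = 3.95413 × (+3.8) ≈ 15.0257 million.

ƒ15.026 million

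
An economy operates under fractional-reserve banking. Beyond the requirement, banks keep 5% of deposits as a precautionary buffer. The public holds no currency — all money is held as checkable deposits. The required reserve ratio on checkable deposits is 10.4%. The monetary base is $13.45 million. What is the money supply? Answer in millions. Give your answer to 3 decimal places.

The money multiplier is m = 1 / (rr + e) = 1 / (0.104 + 0.05) ≈ 6.493506.
So M = m × MB = 6.493506 × 13.45 ≈ 87.3377 million.

$87.338 million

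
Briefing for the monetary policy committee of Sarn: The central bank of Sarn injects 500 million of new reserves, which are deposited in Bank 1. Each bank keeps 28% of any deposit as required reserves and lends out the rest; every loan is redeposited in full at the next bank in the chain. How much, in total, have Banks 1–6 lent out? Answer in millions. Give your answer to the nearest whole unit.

Bank i lends (1 − rr)^i of the original deposit: Bank 1 lends 500·0.7200 = 360.0000, Bank 2 lends 500·0.7200² = 259.2000, and so on.
Summing a geometric series: total = 500·[0.7200·(1 − 0.7200^6) / (1 − 0.7200)] ≈ 1106.5962 million.

1107 million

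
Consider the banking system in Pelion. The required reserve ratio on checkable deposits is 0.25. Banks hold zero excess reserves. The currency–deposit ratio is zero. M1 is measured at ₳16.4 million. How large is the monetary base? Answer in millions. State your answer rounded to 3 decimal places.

₳4.100 million

With no currency drain and no excess reserves, the money multiplier is m = 1/rr = 1/0.25 = 4.
The monetary base is MB = M / m = 16.4 / 4 = 4.1 million.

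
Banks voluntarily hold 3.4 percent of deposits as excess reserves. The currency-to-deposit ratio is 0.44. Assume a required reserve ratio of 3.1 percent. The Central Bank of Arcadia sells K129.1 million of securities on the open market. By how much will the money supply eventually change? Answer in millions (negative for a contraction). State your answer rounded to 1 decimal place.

The money multiplier is m = (1 + c) / (rr + e + c) = (1 + 0.44) / (0.031 + 0.034 + 0.44) ≈ 2.85149.
The sale removes 129.1 million of base, so ΔM = m × ΔMB = 2.85149 × (−129.1) ≈ -368.1274 million.

-368.1 million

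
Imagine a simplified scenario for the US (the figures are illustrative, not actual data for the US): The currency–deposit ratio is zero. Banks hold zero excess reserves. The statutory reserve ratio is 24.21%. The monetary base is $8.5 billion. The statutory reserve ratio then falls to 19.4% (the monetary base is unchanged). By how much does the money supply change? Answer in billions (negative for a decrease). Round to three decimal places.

$8.705 billion

Initially m₁ = 1 / (0.2421) ≈ 4.13052, so M₁ = 4.13052 × 8.5 ≈ 35.1094 billion.
After the change m₂ = 1 / (0.194) ≈ 5.15464, so M₂ = 5.15464 × 8.5 ≈ 43.8144 billion.
ΔM = M₂ − M₁ = 43.8144 − 35.1094 = 8.705 billion.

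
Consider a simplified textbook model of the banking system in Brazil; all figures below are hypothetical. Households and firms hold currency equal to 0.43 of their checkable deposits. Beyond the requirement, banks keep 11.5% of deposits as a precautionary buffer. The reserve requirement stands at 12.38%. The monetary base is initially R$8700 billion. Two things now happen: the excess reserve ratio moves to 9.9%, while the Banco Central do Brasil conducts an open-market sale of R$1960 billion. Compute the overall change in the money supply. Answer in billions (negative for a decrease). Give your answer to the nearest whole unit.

Before: m₁ = (1 + 0.43) / (0.1238 + 0.115 + 0.43) ≈ 2.13816, MB₁ = 8700, so M₁ = 2.13816 × 8700 = 18601.992 billion.
After: m₂ = (1 + 0.43) / (0.1238 + 0.099 + 0.43) ≈ 2.19056, MB₂ = 8700 − 1960 = 6740, so M₂ = 2.19056 × 6740 = 14764.3744 billion.
ΔM = M₂ − M₁ = 14764.3744 − 18601.992 = -3837.6176 billion.

-3838 billion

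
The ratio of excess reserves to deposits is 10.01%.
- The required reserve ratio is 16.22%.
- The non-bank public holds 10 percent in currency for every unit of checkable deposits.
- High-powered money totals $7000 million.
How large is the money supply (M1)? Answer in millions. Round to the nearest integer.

$21253 million

The money multiplier is m = (1 + c) / (rr + e + c) = (1 + 0.1) / (0.1622 + 0.1001 + 0.1) ≈ 3.03616.
So M = m × MB = 3.03616 × 7000 = 21253.12 million.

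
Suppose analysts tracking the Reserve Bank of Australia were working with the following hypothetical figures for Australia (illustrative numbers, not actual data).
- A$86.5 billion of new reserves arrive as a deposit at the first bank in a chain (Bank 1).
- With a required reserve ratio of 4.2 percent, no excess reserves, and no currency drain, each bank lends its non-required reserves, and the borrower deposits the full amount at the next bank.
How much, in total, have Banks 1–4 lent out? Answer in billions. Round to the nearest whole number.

A$311 billion

Bank i lends (1 − rr)^i of the original deposit: Bank 1 lends 86.5·0.9580 = 82.8670, Bank 2 lends 86.5·0.9580² ≈ 79.3866, and so on.
Summing a geometric series: total = 86.5·[0.9580·(1 − 0.9580^4) / (1 − 0.9580)] ≈ 311.1641 billion.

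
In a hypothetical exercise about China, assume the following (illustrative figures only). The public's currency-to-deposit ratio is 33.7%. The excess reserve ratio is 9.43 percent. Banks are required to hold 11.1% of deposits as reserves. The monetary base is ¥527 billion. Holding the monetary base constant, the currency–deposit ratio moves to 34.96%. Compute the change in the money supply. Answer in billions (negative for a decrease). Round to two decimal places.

Initially m₁ = (1 + 0.337) / (0.111 + 0.0943 + 0.337) ≈ 2.465425, so M₁ = 2.465425 × 527 ≈ 1299.279 billion.
After the change m₂ = (1 + 0.3496) / (0.111 + 0.0943 + 0.3496) ≈ 2.432150, so M₂ = 2.432150 × 527 ≈ 1281.7431 billion.
ΔM = M₂ − M₁ = 1281.7431 − 1299.279 = -17.5359 billion.

-17.54 billion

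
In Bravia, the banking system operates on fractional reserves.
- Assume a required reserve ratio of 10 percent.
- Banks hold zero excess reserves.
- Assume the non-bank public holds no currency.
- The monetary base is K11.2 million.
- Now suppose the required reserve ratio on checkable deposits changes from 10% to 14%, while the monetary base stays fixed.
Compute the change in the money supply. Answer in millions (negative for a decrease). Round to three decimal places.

Initially m₁ = 1 / (0.1) = 10, so M₁ = 10 × 11.2 = 112 million.
After the change m₂ = 1 / (0.14) ≈ 7.142857, so M₂ = 7.142857 × 11.2 ≈ 80 million.
ΔM = M₂ − M₁ = 80 − 112 = -32 million.

-32.000 million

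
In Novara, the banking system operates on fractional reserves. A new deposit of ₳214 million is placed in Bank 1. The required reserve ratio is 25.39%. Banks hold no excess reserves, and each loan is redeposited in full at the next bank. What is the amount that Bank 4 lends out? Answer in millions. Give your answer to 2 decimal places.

₳66.31 million

Each bank lends a fraction (1 − rr) = 0.7461 of the deposit it receives, so Bank 4 receives 214·0.7461^3 and lends 214·0.7461^4 ≈ 66.3135 million.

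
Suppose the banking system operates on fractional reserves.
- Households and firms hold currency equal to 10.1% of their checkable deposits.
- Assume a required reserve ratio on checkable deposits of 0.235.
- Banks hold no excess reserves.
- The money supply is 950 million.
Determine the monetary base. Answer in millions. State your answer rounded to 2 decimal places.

289.92 million

The money multiplier is m = (1 + c) / (rr + c) = (1 + 0.101) / (0.235 + 0.101) ≈ 3.276786.
MB = M / m = 950 / 3.276786 ≈ 289.9182 million.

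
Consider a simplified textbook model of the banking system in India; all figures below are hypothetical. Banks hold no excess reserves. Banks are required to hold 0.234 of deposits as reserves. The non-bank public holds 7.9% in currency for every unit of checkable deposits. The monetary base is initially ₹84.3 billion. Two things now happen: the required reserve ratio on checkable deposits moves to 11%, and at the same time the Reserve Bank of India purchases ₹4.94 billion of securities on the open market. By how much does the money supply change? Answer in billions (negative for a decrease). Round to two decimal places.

₹218.86 billion

Before: m₁ = (1 + 0.079) / (0.234 + 0.079) ≈ 3.44728, MB₁ = 84.3, so M₁ = 3.44728 × 84.3 ≈ 290.6057 billion.
After: m₂ = (1 + 0.079) / (0.11 + 0.079) ≈ 5.70899, MB₂ = 84.3 + 4.94 = 89.24, so M₂ = 5.70899 × 89.24 ≈ 509.4703 billion.
ΔM = M₂ − M₁ = 509.4703 − 290.6057 = 218.8646 billion.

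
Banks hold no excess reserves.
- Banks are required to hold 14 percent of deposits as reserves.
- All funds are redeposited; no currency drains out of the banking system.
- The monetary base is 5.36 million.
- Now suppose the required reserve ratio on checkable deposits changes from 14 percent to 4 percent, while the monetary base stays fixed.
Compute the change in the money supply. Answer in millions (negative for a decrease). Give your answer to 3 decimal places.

Initially m₁ = 1 / (0.14) ≈ 7.14286, so M₁ = 7.14286 × 5.36 ≈ 38.2857 million.
After the change m₂ = 1 / (0.04) = 25, so M₂ = 25 × 5.36 = 134 million.
ΔM = M₂ − M₁ = 134 − 38.2857 = 95.7143 million.

95.714 million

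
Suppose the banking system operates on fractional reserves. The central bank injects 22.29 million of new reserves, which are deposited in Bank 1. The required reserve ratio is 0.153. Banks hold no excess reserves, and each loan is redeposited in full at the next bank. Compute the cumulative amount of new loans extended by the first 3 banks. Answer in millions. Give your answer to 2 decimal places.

Bank i lends (1 − rr)^i of the original deposit: Bank 1 lends 22.29·0.8470 ≈ 18.8796, Bank 2 lends 22.29·0.8470² ≈ 15.9910, and so on.
Summing a geometric series: total = 22.29·[0.8470·(1 − 0.8470^3) / (1 − 0.8470)] ≈ 48.4151 million.

48.42 million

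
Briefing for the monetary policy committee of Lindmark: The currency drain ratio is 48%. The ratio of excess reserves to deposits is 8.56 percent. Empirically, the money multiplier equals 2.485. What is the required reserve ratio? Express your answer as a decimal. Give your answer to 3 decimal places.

Using m = 2.485. Since m = (1 + c)/(c + rr + e), the denominator satisfies c + rr + e = (1 + c)/m = (1 + 0.48) / 2.485 ≈ 0.595573.
With c = 0.48 and e = 0.0856, the required reserve ratio is 0.595573 − 0.48 − 0.0856 = 0.029973.

0.030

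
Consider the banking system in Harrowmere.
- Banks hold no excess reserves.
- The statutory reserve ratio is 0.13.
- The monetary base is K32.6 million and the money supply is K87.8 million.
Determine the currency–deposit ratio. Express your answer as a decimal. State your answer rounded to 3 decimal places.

Using m = M/MB = 87.8/32.6 ≈ 2.693252. From m = (1 + c)/(c + rr + e), rearranging gives 1 + c = m·(c + rr + e), so c·(1 − m) = m·(rr + e) − 1.
Hence c = [m·(rr + e) − 1]/(1 − m) = [2.693252 × (0.13 + 0) − 1] / (1 − 2.693252) ≈ 0.383804.

0.384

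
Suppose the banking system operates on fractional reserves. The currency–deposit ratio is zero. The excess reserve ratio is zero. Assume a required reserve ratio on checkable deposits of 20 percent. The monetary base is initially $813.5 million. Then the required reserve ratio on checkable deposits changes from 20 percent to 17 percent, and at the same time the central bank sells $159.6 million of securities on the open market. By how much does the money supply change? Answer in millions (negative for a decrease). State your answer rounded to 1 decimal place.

-221.0 million

Before: m₁ = 1 / (0.2) = 5, MB₁ = 813.5, so M₁ = 5 × 813.5 = 4067.5 million.
After: m₂ = 1 / (0.17) ≈ 5.88235, MB₂ = 813.5 − 159.6 = 653.9, so M₂ = 5.88235 × 653.9 ≈ 3846.4687 million.
ΔM = M₂ − M₁ = 3846.4687 − 4067.5 = -221.0313 million.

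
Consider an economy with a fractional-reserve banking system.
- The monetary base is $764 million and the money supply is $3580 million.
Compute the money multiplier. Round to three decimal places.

4.686

The money multiplier is m = M / MB = 3580 / 764 ≈ 4.68586.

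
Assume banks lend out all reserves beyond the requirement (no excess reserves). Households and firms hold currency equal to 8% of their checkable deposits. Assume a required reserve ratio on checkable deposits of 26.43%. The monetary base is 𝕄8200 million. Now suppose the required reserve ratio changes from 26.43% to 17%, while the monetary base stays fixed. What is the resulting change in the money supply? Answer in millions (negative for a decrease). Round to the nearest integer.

𝕄9702 million

Initially m₁ = (1 + 0.08) / (0.2643 + 0.08) ≈ 3.13680, so M₁ = 3.13680 × 8200 = 25721.76 million.
After the change m₂ = (1 + 0.08) / (0.17 + 0.08) = 4.32, so M₂ = 4.32 × 8200 = 35424 million.
ΔM = M₂ − M₁ = 35424 − 25721.76 = 9702.24 million.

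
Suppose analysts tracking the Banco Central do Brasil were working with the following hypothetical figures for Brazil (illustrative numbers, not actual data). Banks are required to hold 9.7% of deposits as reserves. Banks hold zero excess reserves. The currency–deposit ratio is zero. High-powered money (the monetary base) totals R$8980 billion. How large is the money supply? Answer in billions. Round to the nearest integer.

With no currency drain or excess reserves, the money multiplier is m = 1/rr = 1/0.097 ≈ 10.30928.
Money supply M = m × MB = 10.30928 × 8980 = 92577.3344 billion.

R$92577 billion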